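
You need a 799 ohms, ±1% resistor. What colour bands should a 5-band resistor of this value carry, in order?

violet, white, white, black, brown

799 Ω = 799 × 10^0.
7 → violet
9 → white
9 → white
Multiplier 10^0 → black.
±1% tolerance → brown.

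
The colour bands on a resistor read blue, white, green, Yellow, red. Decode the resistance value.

6950000 Ω

Blue → 6 (first significant figure)
White → 9 (second significant figure)
Green → 5 (third significant figure)
Yellow → ×10^4 multiplier
695 × 10000 = 6950000 Ω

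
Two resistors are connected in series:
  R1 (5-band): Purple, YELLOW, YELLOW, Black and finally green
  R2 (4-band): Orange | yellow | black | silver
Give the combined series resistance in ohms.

R1: violet, yellow, yellow → 744; black ×1 → 744 Ω.
R2: orange, yellow → 34; black ×1 → 34 Ω.
Series: 744 + 34 = 778 Ω.

778 Ω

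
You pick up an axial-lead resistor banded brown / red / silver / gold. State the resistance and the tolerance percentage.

0.12 Ω ±5%

Brown → 1 (first significant figure)
Red → 2 (second significant figure)
Silver → ×0.01 multiplier
Gold → ±5% tolerance
12 × 0.01 = 0.12 Ω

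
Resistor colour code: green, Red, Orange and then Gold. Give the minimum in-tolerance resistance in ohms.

49400 Ω

Green → 5 (first significant figure)
Red → 2 (second significant figure)
Orange → ×10^3 multiplier
Gold → ±5% tolerance
52 × 1000 = 52000 Ω
Minimum = 52000 × (1 − 5/100) = 49400 Ω.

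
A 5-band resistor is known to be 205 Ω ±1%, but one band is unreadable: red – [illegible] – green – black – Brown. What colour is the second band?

205 Ω = 205 × 10^0.
The second band gives digit 0 of the significand, and 0 is black.

black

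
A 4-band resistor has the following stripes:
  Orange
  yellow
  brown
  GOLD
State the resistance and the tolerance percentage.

Orange → 3 (first significant figure)
Yellow → 4 (second significant figure)
Brown → ×10 multiplier
Gold → ±5% tolerance
34 × 10 = 340 Ω

340 Ω ±5%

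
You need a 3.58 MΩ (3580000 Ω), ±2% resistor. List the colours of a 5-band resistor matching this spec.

3580000 Ω = 358 × 10^4.
3 → orange
5 → green
8 → grey
Multiplier 10^4 → yellow.
±2% tolerance → red.

orange, green, grey, yellow, red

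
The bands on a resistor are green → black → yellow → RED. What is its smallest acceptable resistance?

Green → 5 (first significant figure)
Black → 0 (second significant figure)
Yellow → ×10^4 multiplier
Red → ±2% tolerance
50 × 10000 = 500000 Ω
Smallest = 500000 × (1 − 2/100) = 490000 Ω.

490000 Ω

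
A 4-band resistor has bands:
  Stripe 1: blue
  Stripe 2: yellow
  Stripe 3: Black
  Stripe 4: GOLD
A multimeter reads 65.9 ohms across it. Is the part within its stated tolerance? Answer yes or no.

Blue → 6 (first significant figure)
Yellow → 4 (second significant figure)
Black → ×1 multiplier
Gold → ±5% tolerance
64 × 1 = 64 Ω
Allowed range: 60.8 Ω to 67.2 Ω.
65.9 ohms lies inside that range.

yes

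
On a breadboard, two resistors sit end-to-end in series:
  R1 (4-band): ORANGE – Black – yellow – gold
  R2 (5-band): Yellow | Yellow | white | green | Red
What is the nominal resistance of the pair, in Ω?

R1: orange, black → 30; yellow ×10^4 → 300000 Ω.
R2: yellow, yellow, white → 449; green ×10^5 → 44900000 Ω.
Series: 300000 + 44900000 = 45200000 Ω.

45200000 Ω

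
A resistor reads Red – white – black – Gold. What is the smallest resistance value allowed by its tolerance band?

Red → 2 (first significant figure)
White → 9 (second significant figure)
Black → ×1 multiplier
Gold → ±5% tolerance
29 × 1 = 29 Ω
Smallest = 29 × (1 − 5/100) = 27.55 Ω.

27.55 Ω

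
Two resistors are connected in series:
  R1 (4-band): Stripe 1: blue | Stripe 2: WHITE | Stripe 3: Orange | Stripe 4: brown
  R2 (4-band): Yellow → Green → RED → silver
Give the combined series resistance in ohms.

R1: blue, white → 69; orange ×10^3 → 69000 Ω.
R2: yellow, green → 45; red ×10^2 → 4500 Ω.
Series: 69000 + 4500 = 73500 Ω.

73500 Ω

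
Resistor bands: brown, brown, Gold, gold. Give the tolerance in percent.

±5%

The last band, gold, is the tolerance band.
Gold corresponds to ±5%.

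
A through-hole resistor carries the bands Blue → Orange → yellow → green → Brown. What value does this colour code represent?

63400000 Ω

Blue → 6 (first significant figure)
Orange → 3 (second significant figure)
Yellow → 4 (third significant figure)
Green → ×10^5 multiplier
634 × 100000 = 63400000 Ω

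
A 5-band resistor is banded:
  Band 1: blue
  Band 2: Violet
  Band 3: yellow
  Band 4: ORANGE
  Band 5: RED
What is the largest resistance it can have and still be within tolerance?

Blue → 6 (first significant figure)
Violet → 7 (second significant figure)
Yellow → 4 (third significant figure)
Orange → ×10^3 multiplier
Red → ±2% tolerance
674 × 1000 = 674000 Ω
Largest = 674000 × (1 + 2/100) = 687480 Ω.

687480 Ω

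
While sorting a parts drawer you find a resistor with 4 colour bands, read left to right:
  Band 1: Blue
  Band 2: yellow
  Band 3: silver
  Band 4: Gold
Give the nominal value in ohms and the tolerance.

Blue → 6 (first significant figure)
Yellow → 4 (second significant figure)
Silver → ×0.01 multiplier
Gold → ±5% tolerance
64 × 0.01 = 0.64 Ω

0.64 Ω ±5%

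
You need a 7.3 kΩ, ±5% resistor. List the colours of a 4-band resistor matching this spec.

7300 Ω = 73 × 10^2.
7 → violet
3 → orange
Multiplier 10^2 → red.
±5% tolerance → gold.

violet, orange, red, gold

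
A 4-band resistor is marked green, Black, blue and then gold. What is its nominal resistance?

50000000 Ω

Green → 5 (first significant figure)
Black → 0 (second significant figure)
Blue → ×10^6 multiplier
50 × 1000000 = 50000000 Ω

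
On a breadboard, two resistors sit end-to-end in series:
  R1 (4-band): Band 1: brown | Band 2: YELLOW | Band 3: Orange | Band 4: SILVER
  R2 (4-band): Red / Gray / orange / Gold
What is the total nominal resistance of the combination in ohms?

42000 Ω

R1: brown, yellow → 14; orange ×10^3 → 14000 Ω.
R2: red, grey → 28; orange ×10^3 → 28000 Ω.
Series: 14000 + 28000 = 42000 Ω.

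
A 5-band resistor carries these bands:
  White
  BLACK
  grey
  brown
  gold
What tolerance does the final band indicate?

±5%

The last band, gold, is the tolerance band.
Gold corresponds to ±5%.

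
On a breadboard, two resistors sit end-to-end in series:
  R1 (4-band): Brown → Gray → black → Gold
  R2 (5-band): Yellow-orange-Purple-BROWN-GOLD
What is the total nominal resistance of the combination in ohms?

R1: brown, grey → 18; black ×1 → 18 Ω.
R2: yellow, orange, violet → 437; brown ×10 → 4370 Ω.
Series: 18 + 4370 = 4388 Ω.

4388 Ω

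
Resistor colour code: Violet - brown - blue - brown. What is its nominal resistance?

Violet → 7 (first significant figure)
Brown → 1 (second significant figure)
Blue → ×10^6 multiplier
71 × 1000000 = 71000000 Ω

71000000 Ω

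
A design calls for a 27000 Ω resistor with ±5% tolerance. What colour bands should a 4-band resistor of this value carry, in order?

27000 Ω = 27 × 10^3.
2 → red
7 → violet
Multiplier 10^3 → orange.
±5% tolerance → gold.

red, violet, orange, gold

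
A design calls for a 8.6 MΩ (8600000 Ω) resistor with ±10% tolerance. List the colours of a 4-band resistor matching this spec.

grey, blue, green, silver

8600000 Ω = 86 × 10^5.
8 → grey
6 → blue
Multiplier 10^5 → green.
±10% tolerance → silver.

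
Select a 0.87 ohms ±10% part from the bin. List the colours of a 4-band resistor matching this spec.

0.87 Ω = 87 × 10^-2.
8 → grey
7 → violet
Multiplier 10^-2 → silver.
±10% tolerance → silver.

grey, violet, silver, silver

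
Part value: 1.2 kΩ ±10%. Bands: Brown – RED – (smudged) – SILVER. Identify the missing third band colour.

1200 Ω = 12 × 10^2.
The third band is the multiplier, 10^2, which is red.

red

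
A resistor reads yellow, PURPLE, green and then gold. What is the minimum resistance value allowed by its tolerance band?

4465000 Ω

Yellow → 4 (first significant figure)
Violet → 7 (second significant figure)
Green → ×10^5 multiplier
Gold → ±5% tolerance
47 × 100000 = 4700000 Ω
Minimum = 4700000 × (1 − 5/100) = 4465000 Ω.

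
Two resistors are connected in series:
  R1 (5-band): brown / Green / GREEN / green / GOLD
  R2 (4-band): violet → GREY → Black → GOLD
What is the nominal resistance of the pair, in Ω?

R1: brown, green, green → 155; green ×10^5 → 15500000 Ω.
R2: violet, grey → 78; black ×1 → 78 Ω.
Series: 15500000 + 78 = 15500078 Ω.

15500078 Ω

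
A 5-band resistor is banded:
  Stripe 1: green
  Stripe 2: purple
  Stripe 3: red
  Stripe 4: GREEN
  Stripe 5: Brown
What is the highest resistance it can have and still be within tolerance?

57772000 Ω

Green → 5 (first significant figure)
Violet → 7 (second significant figure)
Red → 2 (third significant figure)
Green → ×10^5 multiplier
Brown → ±1% tolerance
572 × 100000 = 57200000 Ω
Highest = 57200000 × (1 + 1/100) = 57772000 Ω.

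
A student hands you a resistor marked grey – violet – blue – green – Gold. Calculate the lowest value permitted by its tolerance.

Grey → 8 (first significant figure)
Violet → 7 (second significant figure)
Blue → 6 (third significant figure)
Green → ×10^5 multiplier
Gold → ±5% tolerance
876 × 100000 = 87600000 Ω
Lowest = 87600000 × (1 − 5/100) = 83220000 Ω.

83220000 Ω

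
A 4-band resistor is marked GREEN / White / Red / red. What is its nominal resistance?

Green → 5 (first significant figure)
White → 9 (second significant figure)
Red → ×10^2 multiplier
59 × 100 = 5900 Ω

5900 Ω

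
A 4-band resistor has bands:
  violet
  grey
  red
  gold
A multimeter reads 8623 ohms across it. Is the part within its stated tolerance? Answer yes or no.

no

Violet → 7 (first significant figure)
Grey → 8 (second significant figure)
Red → ×10^2 multiplier
Gold → ±5% tolerance
78 × 100 = 7800 Ω
Allowed range: 7410 Ω to 8190 Ω.
8623 ohms lies outside that range.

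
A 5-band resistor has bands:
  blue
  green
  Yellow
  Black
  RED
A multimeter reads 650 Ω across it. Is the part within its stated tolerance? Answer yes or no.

yes

Blue → 6 (first significant figure)
Green → 5 (second significant figure)
Yellow → 4 (third significant figure)
Black → ×1 multiplier
Red → ±2% tolerance
654 × 1 = 654 Ω
Allowed range: 640.92 Ω to 667.08 Ω.
650 Ω lies inside that range.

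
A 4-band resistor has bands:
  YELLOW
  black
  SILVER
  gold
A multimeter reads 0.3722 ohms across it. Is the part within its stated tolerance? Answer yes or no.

no

Yellow → 4 (first significant figure)
Black → 0 (second significant figure)
Silver → ×0.01 multiplier
Gold → ±5% tolerance
40 × 0.01 = 0.4 Ω
Allowed range: 0.38 Ω to 0.42 Ω.
0.3722 ohms lies outside that range.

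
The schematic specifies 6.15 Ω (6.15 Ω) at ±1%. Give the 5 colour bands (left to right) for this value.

6.15 Ω = 615 × 10^-2.
6 → blue
1 → brown
5 → green
Multiplier 10^-2 → silver.
±1% tolerance → brown.

blue, brown, green, silver, brown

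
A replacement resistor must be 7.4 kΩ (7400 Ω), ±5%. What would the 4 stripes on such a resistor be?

7400 Ω = 74 × 10^2.
7 → violet
4 → yellow
Multiplier 10^2 → red.
±5% tolerance → gold.

violet, yellow, red, gold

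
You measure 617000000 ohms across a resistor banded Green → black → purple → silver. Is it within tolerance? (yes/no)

Green → 5 (first significant figure)
Black → 0 (second significant figure)
Violet → ×10^7 multiplier
Silver → ±10% tolerance
50 × 10000000 = 500000000 Ω
Allowed range: 450000000 Ω to 550000000 Ω.
617000000 ohms lies outside that range.

no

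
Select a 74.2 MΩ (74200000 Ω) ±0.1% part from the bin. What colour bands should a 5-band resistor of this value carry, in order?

violet, yellow, red, green, violet

74200000 Ω = 742 × 10^5.
7 → violet
4 → yellow
2 → red
Multiplier 10^5 → green.
±0.1% tolerance → violet.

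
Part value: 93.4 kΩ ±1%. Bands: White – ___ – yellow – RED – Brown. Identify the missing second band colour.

orange

93400 Ω = 934 × 10^2.
The second band gives digit 3 of the significand, and 3 is orange.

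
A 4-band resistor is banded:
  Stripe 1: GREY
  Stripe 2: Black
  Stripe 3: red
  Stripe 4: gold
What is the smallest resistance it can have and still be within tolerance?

7600 Ω

Grey → 8 (first significant figure)
Black → 0 (second significant figure)
Red → ×10^2 multiplier
Gold → ±5% tolerance
80 × 100 = 8000 Ω
Smallest = 8000 × (1 − 5/100) = 7600 Ω.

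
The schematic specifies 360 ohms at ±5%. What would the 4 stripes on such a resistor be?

orange, blue, brown, gold

360 Ω = 36 × 10^1.
3 → orange
6 → blue
Multiplier 10^1 → brown.
±5% tolerance → gold.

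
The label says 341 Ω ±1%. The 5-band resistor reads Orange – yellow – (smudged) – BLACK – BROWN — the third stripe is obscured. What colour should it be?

brown

341 Ω = 341 × 10^0.
The third band gives digit 1 of the significand, and 1 is brown.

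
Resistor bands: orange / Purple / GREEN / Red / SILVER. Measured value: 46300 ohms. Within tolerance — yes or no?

Orange → 3 (first significant figure)
Violet → 7 (second significant figure)
Green → 5 (third significant figure)
Red → ×10^2 multiplier
Silver → ±10% tolerance
375 × 100 = 37500 Ω
Allowed range: 33750 Ω to 41250 Ω.
46300 ohms lies outside that range.

no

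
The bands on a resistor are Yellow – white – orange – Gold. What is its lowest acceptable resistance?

46550 Ω

Yellow → 4 (first significant figure)
White → 9 (second significant figure)
Orange → ×10^3 multiplier
Gold → ±5% tolerance
49 × 1000 = 49000 Ω
Lowest = 49000 × (1 − 5/100) = 46550 Ω.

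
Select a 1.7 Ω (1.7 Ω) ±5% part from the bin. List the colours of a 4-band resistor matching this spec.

1.7 Ω = 17 × 10^-1.
1 → brown
7 → violet
Multiplier 10^-1 → gold.
±5% tolerance → gold.

brown, violet, gold, gold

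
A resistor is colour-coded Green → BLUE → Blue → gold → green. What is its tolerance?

±0.5%

The last band, green, is the tolerance band.
Green corresponds to ±0.5%.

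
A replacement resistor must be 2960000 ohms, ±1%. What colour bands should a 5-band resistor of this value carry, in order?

2960000 Ω = 296 × 10^4.
2 → red
9 → white
6 → blue
Multiplier 10^4 → yellow.
±1% tolerance → brown.

red, white, blue, yellow, brown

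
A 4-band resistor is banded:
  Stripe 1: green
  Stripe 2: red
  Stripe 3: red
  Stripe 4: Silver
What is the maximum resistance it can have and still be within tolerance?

Green → 5 (first significant figure)
Red → 2 (second significant figure)
Red → ×10^2 multiplier
Silver → ±10% tolerance
52 × 100 = 5200 Ω
Maximum = 5200 × (1 + 10/100) = 5720 Ω.

5720 Ω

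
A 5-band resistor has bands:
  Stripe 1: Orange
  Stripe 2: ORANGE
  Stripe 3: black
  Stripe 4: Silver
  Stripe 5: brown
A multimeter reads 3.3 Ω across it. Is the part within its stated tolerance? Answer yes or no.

yes

Orange → 3 (first significant figure)
Orange → 3 (second significant figure)
Black → 0 (third significant figure)
Silver → ×0.01 multiplier
Brown → ±1% tolerance
330 × 0.01 = 3.3 Ω
Allowed range: 3.267 Ω to 3.333 Ω.
3.3 Ω lies inside that range.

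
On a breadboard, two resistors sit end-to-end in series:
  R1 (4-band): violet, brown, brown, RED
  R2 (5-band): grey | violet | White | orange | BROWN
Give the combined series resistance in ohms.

R1: violet, brown → 71; brown ×10 → 710 Ω.
R2: grey, violet, white → 879; orange ×10^3 → 879000 Ω.
Series: 710 + 879000 = 879710 Ω.

879710 Ω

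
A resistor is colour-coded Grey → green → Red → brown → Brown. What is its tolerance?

±1%

The last band, brown, is the tolerance band.
Brown corresponds to ±1%.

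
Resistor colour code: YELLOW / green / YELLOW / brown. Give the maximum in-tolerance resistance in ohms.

454500 Ω

Yellow → 4 (first significant figure)
Green → 5 (second significant figure)
Yellow → ×10^4 multiplier
Brown → ±1% tolerance
45 × 10000 = 450000 Ω
Maximum = 450000 × (1 + 1/100) = 454500 Ω.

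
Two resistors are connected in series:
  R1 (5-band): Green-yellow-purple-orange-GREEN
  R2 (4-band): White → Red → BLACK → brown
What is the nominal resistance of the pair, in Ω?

R1: green, yellow, violet → 547; orange ×10^3 → 547000 Ω.
R2: white, red → 92; black ×1 → 92 Ω.
Series: 547000 + 92 = 547092 Ω.

547092 Ω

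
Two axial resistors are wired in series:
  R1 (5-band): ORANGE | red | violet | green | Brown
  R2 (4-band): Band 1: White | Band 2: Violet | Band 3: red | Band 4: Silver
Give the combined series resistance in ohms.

R1: orange, red, violet → 327; green ×10^5 → 32700000 Ω.
R2: white, violet → 97; red ×10^2 → 9700 Ω.
Series: 32700000 + 9700 = 32709700 Ω.

32709700 Ω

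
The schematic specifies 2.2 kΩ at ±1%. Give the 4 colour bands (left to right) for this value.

2200 Ω = 22 × 10^2.
2 → red
2 → red
Multiplier 10^2 → red.
±1% tolerance → brown.

red, red, red, brown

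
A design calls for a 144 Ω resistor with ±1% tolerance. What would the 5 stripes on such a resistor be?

brown, yellow, yellow, black, brown

144 Ω = 144 × 10^0.
1 → brown
4 → yellow
4 → yellow
Multiplier 10^0 → black.
±1% tolerance → brown.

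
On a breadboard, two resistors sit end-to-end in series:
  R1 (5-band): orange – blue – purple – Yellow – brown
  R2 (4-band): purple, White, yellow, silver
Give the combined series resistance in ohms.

4460000 Ω

R1: orange, blue, violet → 367; yellow ×10^4 → 3670000 Ω.
R2: violet, white → 79; yellow ×10^4 → 790000 Ω.
Series: 3670000 + 790000 = 4460000 Ω.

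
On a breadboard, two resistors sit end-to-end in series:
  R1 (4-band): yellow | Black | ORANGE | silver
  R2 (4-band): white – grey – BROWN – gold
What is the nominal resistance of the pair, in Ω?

40980 Ω

R1: yellow, black → 40; orange ×10^3 → 40000 Ω.
R2: white, grey → 98; brown ×10 → 980 Ω.
Series: 40000 + 980 = 40980 Ω.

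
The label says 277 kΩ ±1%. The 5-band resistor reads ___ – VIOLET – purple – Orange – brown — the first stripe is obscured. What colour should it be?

277000 Ω = 277 × 10^3.
The first band gives digit 2 of the significand, and 2 is red.

red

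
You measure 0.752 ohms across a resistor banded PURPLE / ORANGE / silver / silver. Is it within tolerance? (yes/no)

Violet → 7 (first significant figure)
Orange → 3 (second significant figure)
Silver → ×0.01 multiplier
Silver → ±10% tolerance
73 × 0.01 = 0.73 Ω
Allowed range: 0.657 Ω to 0.803 Ω.
0.752 ohms lies inside that range.

yes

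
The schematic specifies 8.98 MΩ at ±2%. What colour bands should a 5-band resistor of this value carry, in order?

grey, white, grey, yellow, red

8980000 Ω = 898 × 10^4.
8 → grey
9 → white
8 → grey
Multiplier 10^4 → yellow.
±2% tolerance → red.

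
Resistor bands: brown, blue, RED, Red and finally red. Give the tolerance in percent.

±2%

The last band, red, is the tolerance band.
Red corresponds to ±2%.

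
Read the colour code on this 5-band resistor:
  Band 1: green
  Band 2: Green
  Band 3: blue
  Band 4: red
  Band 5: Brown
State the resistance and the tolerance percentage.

Green → 5 (first significant figure)
Green → 5 (second significant figure)
Blue → 6 (third significant figure)
Red → ×10^2 multiplier
Brown → ±1% tolerance
556 × 100 = 55600 Ω

55600 Ω ±1%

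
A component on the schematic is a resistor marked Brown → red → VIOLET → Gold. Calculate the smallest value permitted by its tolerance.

114000000 Ω

Brown → 1 (first significant figure)
Red → 2 (second significant figure)
Violet → ×10^7 multiplier
Gold → ±5% tolerance
12 × 10000000 = 120000000 Ω
Smallest = 120000000 × (1 − 5/100) = 114000000 Ω.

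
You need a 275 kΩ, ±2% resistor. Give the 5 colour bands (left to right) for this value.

275000 Ω = 275 × 10^3.
2 → red
7 → violet
5 → green
Multiplier 10^3 → orange.
±2% tolerance → red.

red, violet, green, orange, red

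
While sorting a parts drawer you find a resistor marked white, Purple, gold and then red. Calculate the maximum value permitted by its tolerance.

White → 9 (first significant figure)
Violet → 7 (second significant figure)
Gold → ×0.1 multiplier
Red → ±2% tolerance
97 × 0.1 = 9.7 Ω
Maximum = 9.7 × (1 + 2/100) = 9.894 Ω.

9.894 Ω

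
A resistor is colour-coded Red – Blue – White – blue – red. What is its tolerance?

±2%

The last band, red, is the tolerance band.
Red corresponds to ±2%.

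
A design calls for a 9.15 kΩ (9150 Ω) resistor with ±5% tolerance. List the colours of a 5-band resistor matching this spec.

white, brown, green, brown, gold

9150 Ω = 915 × 10^1.
9 → white
1 → brown
5 → green
Multiplier 10^1 → brown.
±5% tolerance → gold.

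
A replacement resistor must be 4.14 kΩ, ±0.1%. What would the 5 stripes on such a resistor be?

yellow, brown, yellow, brown, violet

4140 Ω = 414 × 10^1.
4 → yellow
1 → brown
4 → yellow
Multiplier 10^1 → brown.
±0.1% tolerance → violet.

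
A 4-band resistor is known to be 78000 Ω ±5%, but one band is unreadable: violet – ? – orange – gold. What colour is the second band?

grey

78000 Ω = 78 × 10^3.
The second band gives digit 8 of the significand, and 8 is grey.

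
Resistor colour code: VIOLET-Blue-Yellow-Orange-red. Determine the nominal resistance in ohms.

764000 Ω

Violet → 7 (first significant figure)
Blue → 6 (second significant figure)
Yellow → 4 (third significant figure)
Orange → ×10^3 multiplier
764 × 1000 = 764000 Ω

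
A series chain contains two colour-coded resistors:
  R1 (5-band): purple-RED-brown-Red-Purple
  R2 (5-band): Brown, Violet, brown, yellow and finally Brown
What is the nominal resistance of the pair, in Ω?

R1: violet, red, brown → 721; red ×10^2 → 72100 Ω.
R2: brown, violet, brown → 171; yellow ×10^4 → 1710000 Ω.
Series: 72100 + 1710000 = 1782100 Ω.

1782100 Ω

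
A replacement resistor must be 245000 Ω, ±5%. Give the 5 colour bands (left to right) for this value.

red, yellow, green, orange, gold

245000 Ω = 245 × 10^3.
2 → red
4 → yellow
5 → green
Multiplier 10^3 → orange.
±5% tolerance → gold.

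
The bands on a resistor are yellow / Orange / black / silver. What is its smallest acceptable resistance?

38.7 Ω

Yellow → 4 (first significant figure)
Orange → 3 (second significant figure)
Black → ×1 multiplier
Silver → ±10% tolerance
43 × 1 = 43 Ω
Smallest = 43 × (1 − 10/100) = 38.7 Ω.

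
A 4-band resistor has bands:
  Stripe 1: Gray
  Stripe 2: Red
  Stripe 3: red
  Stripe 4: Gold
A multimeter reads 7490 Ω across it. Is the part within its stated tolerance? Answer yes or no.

Grey → 8 (first significant figure)
Red → 2 (second significant figure)
Red → ×10^2 multiplier
Gold → ±5% tolerance
82 × 100 = 8200 Ω
Allowed range: 7790 Ω to 8610 Ω.
7490 Ω lies outside that range.

no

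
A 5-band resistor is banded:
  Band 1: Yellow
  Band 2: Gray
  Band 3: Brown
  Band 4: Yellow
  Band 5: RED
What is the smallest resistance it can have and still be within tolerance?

4713800 Ω

Yellow → 4 (first significant figure)
Grey → 8 (second significant figure)
Brown → 1 (third significant figure)
Yellow → ×10^4 multiplier
Red → ±2% tolerance
481 × 10000 = 4810000 Ω
Smallest = 4810000 × (1 − 2/100) = 4713800 Ω.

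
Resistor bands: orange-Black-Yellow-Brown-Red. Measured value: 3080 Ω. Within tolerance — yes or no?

Orange → 3 (first significant figure)
Black → 0 (second significant figure)
Yellow → 4 (third significant figure)
Brown → ×10 multiplier
Red → ±2% tolerance
304 × 10 = 3040 Ω
Allowed range: 2979.2 Ω to 3100.8 Ω.
3080 Ω lies inside that range.

yes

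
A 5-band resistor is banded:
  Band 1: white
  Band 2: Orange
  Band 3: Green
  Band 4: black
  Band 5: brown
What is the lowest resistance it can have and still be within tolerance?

925.65 Ω

White → 9 (first significant figure)
Orange → 3 (second significant figure)
Green → 5 (third significant figure)
Black → ×1 multiplier
Brown → ±1% tolerance
935 × 1 = 935 Ω
Lowest = 935 × (1 − 1/100) = 925.65 Ω.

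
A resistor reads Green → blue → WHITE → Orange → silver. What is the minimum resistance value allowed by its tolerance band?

512100 Ω

Green → 5 (first significant figure)
Blue → 6 (second significant figure)
White → 9 (third significant figure)
Orange → ×10^3 multiplier
Silver → ±10% tolerance
569 × 1000 = 569000 Ω
Minimum = 569000 × (1 − 10/100) = 512100 Ω.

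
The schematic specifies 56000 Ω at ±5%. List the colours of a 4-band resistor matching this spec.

green, blue, orange, gold

56000 Ω = 56 × 10^3.
5 → green
6 → blue
Multiplier 10^3 → orange.
±5% tolerance → gold.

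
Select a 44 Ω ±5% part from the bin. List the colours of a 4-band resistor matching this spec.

yellow, yellow, black, gold

44 Ω = 44 × 10^0.
4 → yellow
4 → yellow
Multiplier 10^0 → black.
±5% tolerance → gold.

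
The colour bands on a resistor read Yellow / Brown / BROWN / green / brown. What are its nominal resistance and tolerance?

41100000 Ω ±1%

Yellow → 4 (first significant figure)
Brown → 1 (second significant figure)
Brown → 1 (third significant figure)
Green → ×10^5 multiplier
Brown → ±1% tolerance
411 × 100000 = 41100000 Ω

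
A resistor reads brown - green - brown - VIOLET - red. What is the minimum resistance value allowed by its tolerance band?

Brown → 1 (first significant figure)
Green → 5 (second significant figure)
Brown → 1 (third significant figure)
Violet → ×10^7 multiplier
Red → ±2% tolerance
151 × 10000000 = 1510000000 Ω
Minimum = 1510000000 × (1 − 2/100) = 1479800000 Ω.

1479800000 Ω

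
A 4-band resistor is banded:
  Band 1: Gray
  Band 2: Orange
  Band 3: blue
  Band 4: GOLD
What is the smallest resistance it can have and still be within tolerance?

Grey → 8 (first significant figure)
Orange → 3 (second significant figure)
Blue → ×10^6 multiplier
Gold → ±5% tolerance
83 × 1000000 = 83000000 Ω
Smallest = 83000000 × (1 − 5/100) = 78850000 Ω.

78850000 Ω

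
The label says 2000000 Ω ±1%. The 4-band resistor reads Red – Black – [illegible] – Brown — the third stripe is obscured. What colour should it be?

2000000 Ω = 20 × 10^5.
The third band is the multiplier, 10^5, which is green.

green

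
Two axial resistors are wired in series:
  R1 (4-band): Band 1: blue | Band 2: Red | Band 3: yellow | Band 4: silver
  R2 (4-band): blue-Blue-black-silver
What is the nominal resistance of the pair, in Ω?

R1: blue, red → 62; yellow ×10^4 → 620000 Ω.
R2: blue, blue → 66; black ×1 → 66 Ω.
Series: 620000 + 66 = 620066 Ω.

620066 Ω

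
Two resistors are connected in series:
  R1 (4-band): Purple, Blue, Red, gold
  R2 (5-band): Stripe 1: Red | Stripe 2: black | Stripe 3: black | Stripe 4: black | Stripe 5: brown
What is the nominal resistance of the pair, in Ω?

7800 Ω

R1: violet, blue → 76; red ×10^2 → 7600 Ω.
R2: red, black, black → 200; black ×1 → 200 Ω.
Series: 7600 + 200 = 7800 Ω.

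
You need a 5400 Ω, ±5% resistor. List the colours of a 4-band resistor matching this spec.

green, yellow, red, gold

5400 Ω = 54 × 10^2.
5 → green
4 → yellow
Multiplier 10^2 → red.
±5% tolerance → gold.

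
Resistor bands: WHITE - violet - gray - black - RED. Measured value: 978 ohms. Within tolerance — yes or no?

White → 9 (first significant figure)
Violet → 7 (second significant figure)
Grey → 8 (third significant figure)
Black → ×1 multiplier
Red → ±2% tolerance
978 × 1 = 978 Ω
Allowed range: 958.44 Ω to 997.56 Ω.
978 ohms lies inside that range.

yes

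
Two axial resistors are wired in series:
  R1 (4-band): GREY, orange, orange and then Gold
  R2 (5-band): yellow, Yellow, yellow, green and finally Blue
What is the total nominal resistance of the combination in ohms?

R1: grey, orange → 83; orange ×10^3 → 83000 Ω.
R2: yellow, yellow, yellow → 444; green ×10^5 → 44400000 Ω.
Series: 83000 + 44400000 = 44483000 Ω.

44483000 Ω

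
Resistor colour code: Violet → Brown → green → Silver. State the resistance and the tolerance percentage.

7100000 Ω ±10%

Violet → 7 (first significant figure)
Brown → 1 (second significant figure)
Green → ×10^5 multiplier
Silver → ±10% tolerance
71 × 100000 = 7100000 Ω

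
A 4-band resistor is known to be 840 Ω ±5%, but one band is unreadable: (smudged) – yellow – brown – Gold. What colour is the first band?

840 Ω = 84 × 10^1.
The first band gives digit 8 of the significand, and 8 is grey.

grey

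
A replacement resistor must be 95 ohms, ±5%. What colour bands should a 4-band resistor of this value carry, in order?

white, green, black, gold

95 Ω = 95 × 10^0.
9 → white
5 → green
Multiplier 10^0 → black.
±5% tolerance → gold.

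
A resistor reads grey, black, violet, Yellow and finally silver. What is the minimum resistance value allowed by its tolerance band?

Grey → 8 (first significant figure)
Black → 0 (second significant figure)
Violet → 7 (third significant figure)
Yellow → ×10^4 multiplier
Silver → ±10% tolerance
807 × 10000 = 8070000 Ω
Minimum = 8070000 × (1 − 10/100) = 7263000 Ω.

7263000 Ω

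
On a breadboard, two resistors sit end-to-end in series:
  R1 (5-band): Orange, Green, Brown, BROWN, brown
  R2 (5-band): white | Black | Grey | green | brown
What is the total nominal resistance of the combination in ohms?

R1: orange, green, brown → 351; brown ×10 → 3510 Ω.
R2: white, black, grey → 908; green ×10^5 → 90800000 Ω.
Series: 3510 + 90800000 = 90803510 Ω.

90803510 Ω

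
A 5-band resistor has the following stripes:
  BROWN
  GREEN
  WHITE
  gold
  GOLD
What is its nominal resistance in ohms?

15.9 Ω

Brown → 1 (first significant figure)
Green → 5 (second significant figure)
White → 9 (third significant figure)
Gold → ×0.1 multiplier
159 × 0.1 = 15.9 Ω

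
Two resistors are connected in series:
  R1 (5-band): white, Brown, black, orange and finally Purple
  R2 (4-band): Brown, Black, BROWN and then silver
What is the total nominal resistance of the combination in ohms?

R1: white, brown, black → 910; orange ×10^3 → 910000 Ω.
R2: brown, black → 10; brown ×10 → 100 Ω.
Series: 910000 + 100 = 910100 Ω.

910100 Ω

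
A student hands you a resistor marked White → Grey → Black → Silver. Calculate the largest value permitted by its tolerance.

White → 9 (first significant figure)
Grey → 8 (second significant figure)
Black → ×1 multiplier
Silver → ±10% tolerance
98 × 1 = 98 Ω
Largest = 98 × (1 + 10/100) = 107.8 Ω.

107.8 Ω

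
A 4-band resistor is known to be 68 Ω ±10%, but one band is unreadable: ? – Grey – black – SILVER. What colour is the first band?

blue

68 Ω = 68 × 10^0.
The first band gives digit 6 of the significand, and 6 is blue.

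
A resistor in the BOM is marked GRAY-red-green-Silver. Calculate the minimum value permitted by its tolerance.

Grey → 8 (first significant figure)
Red → 2 (second significant figure)
Green → ×10^5 multiplier
Silver → ±10% tolerance
82 × 100000 = 8200000 Ω
Minimum = 8200000 × (1 − 10/100) = 7380000 Ω.

7380000 Ω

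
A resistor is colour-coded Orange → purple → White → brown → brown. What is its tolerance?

The last band, brown, is the tolerance band.
Brown corresponds to ±1%.

±1%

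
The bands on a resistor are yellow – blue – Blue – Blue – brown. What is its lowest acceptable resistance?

461340000 Ω

Yellow → 4 (first significant figure)
Blue → 6 (second significant figure)
Blue → 6 (third significant figure)
Blue → ×10^6 multiplier
Brown → ±1% tolerance
466 × 1000000 = 466000000 Ω
Lowest = 466000000 × (1 − 1/100) = 461340000 Ω.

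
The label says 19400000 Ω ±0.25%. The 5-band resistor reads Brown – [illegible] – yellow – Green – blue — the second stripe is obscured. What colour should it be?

19400000 Ω = 194 × 10^5.
The second band gives digit 9 of the significand, and 9 is white.

white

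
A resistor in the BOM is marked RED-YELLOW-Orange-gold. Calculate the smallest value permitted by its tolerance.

Red → 2 (first significant figure)
Yellow → 4 (second significant figure)
Orange → ×10^3 multiplier
Gold → ±5% tolerance
24 × 1000 = 24000 Ω
Smallest = 24000 × (1 − 5/100) = 22800 Ω.

22800 Ω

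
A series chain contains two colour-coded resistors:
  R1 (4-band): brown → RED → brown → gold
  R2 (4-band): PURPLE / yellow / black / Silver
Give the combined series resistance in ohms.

194 Ω

R1: brown, red → 12; brown ×10 → 120 Ω.
R2: violet, yellow → 74; black ×1 → 74 Ω.
Series: 120 + 74 = 194 Ω.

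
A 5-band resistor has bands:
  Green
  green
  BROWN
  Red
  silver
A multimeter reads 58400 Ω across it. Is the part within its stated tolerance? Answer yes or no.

Green → 5 (first significant figure)
Green → 5 (second significant figure)
Brown → 1 (third significant figure)
Red → ×10^2 multiplier
Silver → ±10% tolerance
551 × 100 = 55100 Ω
Allowed range: 49590 Ω to 60610 Ω.
58400 Ω lies inside that range.

yes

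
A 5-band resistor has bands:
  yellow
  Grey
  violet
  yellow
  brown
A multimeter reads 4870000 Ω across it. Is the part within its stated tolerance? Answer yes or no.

yes

Yellow → 4 (first significant figure)
Grey → 8 (second significant figure)
Violet → 7 (third significant figure)
Yellow → ×10^4 multiplier
Brown → ±1% tolerance
487 × 10000 = 4870000 Ω
Allowed range: 4821300 Ω to 4918700 Ω.
4870000 Ω lies inside that range.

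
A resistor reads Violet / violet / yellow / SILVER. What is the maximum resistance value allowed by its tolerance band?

Violet → 7 (first significant figure)
Violet → 7 (second significant figure)
Yellow → ×10^4 multiplier
Silver → ±10% tolerance
77 × 10000 = 770000 Ω
Maximum = 770000 × (1 + 10/100) = 847000 Ω.

847000 Ω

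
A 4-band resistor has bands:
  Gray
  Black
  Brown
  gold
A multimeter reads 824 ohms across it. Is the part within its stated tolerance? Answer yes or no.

Grey → 8 (first significant figure)
Black → 0 (second significant figure)
Brown → ×10 multiplier
Gold → ±5% tolerance
80 × 10 = 800 Ω
Allowed range: 760 Ω to 840 Ω.
824 ohms lies inside that range.

yes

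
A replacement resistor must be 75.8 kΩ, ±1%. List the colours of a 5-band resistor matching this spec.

violet, green, grey, red, brown

75800 Ω = 758 × 10^2.
7 → violet
5 → green
8 → grey
Multiplier 10^2 → red.
±1% tolerance → brown.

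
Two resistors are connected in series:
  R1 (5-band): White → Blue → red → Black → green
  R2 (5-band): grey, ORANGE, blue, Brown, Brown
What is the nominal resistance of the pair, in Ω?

R1: white, blue, red → 962; black ×1 → 962 Ω.
R2: grey, orange, blue → 836; brown ×10 → 8360 Ω.
Series: 962 + 8360 = 9322 Ω.

9322 Ω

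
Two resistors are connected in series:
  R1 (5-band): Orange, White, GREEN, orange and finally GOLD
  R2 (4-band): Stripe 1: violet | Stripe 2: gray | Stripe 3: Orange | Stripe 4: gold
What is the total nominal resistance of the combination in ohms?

473000 Ω

R1: orange, white, green → 395; orange ×10^3 → 395000 Ω.
R2: violet, grey → 78; orange ×10^3 → 78000 Ω.
Series: 395000 + 78000 = 473000 Ω.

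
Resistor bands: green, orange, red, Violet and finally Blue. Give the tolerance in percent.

±0.25%

The last band, blue, is the tolerance band.
Blue corresponds to ±0.25%.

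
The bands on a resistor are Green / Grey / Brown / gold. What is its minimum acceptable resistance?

Green → 5 (first significant figure)
Grey → 8 (second significant figure)
Brown → ×10 multiplier
Gold → ±5% tolerance
58 × 10 = 580 Ω
Minimum = 580 × (1 − 5/100) = 551 Ω.

551 Ω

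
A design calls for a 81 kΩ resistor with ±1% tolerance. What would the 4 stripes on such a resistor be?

81000 Ω = 81 × 10^3.
8 → grey
1 → brown
Multiplier 10^3 → orange.
±1% tolerance → brown.

grey, brown, orange, brown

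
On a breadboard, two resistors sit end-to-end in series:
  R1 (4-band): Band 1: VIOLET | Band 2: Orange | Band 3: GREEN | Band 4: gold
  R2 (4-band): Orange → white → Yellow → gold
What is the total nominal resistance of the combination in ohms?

7690000 Ω

R1: violet, orange → 73; green ×10^5 → 7300000 Ω.
R2: orange, white → 39; yellow ×10^4 → 390000 Ω.
Series: 7300000 + 390000 = 7690000 Ω.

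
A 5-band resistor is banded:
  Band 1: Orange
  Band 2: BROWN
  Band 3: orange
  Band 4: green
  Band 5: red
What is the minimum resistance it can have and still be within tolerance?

Orange → 3 (first significant figure)
Brown → 1 (second significant figure)
Orange → 3 (third significant figure)
Green → ×10^5 multiplier
Red → ±2% tolerance
313 × 100000 = 31300000 Ω
Minimum = 31300000 × (1 − 2/100) = 30674000 Ω.

30674000 Ω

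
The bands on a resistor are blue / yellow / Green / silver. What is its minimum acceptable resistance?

5760000 Ω

Blue → 6 (first significant figure)
Yellow → 4 (second significant figure)
Green → ×10^5 multiplier
Silver → ±10% tolerance
64 × 100000 = 6400000 Ω
Minimum = 6400000 × (1 − 10/100) = 5760000 Ω.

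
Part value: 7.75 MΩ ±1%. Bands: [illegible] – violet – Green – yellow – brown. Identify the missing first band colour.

7750000 Ω = 775 × 10^4.
The first band gives digit 7 of the significand, and 7 is violet.

violet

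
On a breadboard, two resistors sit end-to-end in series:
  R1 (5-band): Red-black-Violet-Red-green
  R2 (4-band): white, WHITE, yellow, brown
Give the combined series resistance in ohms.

R1: red, black, violet → 207; red ×10^2 → 20700 Ω.
R2: white, white → 99; yellow ×10^4 → 990000 Ω.
Series: 20700 + 990000 = 1010700 Ω.

1010700 Ω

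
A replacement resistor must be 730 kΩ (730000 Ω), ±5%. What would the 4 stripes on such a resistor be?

730000 Ω = 73 × 10^4.
7 → violet
3 → orange
Multiplier 10^4 → yellow.
±5% tolerance → gold.

violet, orange, yellow, gold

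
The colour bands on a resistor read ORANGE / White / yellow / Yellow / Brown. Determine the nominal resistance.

3940000 Ω

Orange → 3 (first significant figure)
White → 9 (second significant figure)
Yellow → 4 (third significant figure)
Yellow → ×10^4 multiplier
394 × 10000 = 3940000 Ω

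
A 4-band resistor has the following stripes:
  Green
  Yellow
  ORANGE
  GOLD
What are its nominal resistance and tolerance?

54000 Ω ±5%

Green → 5 (first significant figure)
Yellow → 4 (second significant figure)
Orange → ×10^3 multiplier
Gold → ±5% tolerance
54 × 1000 = 54000 Ω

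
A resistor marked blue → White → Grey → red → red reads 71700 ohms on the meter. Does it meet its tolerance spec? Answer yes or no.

Blue → 6 (first significant figure)
White → 9 (second significant figure)
Grey → 8 (third significant figure)
Red → ×10^2 multiplier
Red → ±2% tolerance
698 × 100 = 69800 Ω
Allowed range: 68404 Ω to 71196 Ω.
71700 ohms lies outside that range.

no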